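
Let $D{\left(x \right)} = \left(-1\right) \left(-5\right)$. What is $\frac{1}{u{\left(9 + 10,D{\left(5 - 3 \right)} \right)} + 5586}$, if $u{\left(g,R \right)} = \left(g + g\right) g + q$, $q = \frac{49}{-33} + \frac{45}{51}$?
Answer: $\frac{561}{3538450} \approx 0.00015854$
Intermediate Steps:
$D{\left(x \right)} = 5$
$q = - \frac{338}{561}$ ($q = 49 \left(- \frac{1}{33}\right) + 45 \cdot \frac{1}{51} = - \frac{49}{33} + \frac{15}{17} = - \frac{338}{561} \approx -0.6025$)
$u{\left(g,R \right)} = - \frac{338}{561} + 2 g^{2}$ ($u{\left(g,R \right)} = \left(g + g\right) g - \frac{338}{561} = 2 g g - \frac{338}{561} = 2 g^{2} - \frac{338}{561} = - \frac{338}{561} + 2 g^{2}$)
$\frac{1}{u{\left(9 + 10,D{\left(5 - 3 \right)} \right)} + 5586} = \frac{1}{\left(- \frac{338}{561} + 2 \left(9 + 10\right)^{2}\right) + 5586} = \frac{1}{\left(- \frac{338}{561} + 2 \cdot 19^{2}\right) + 5586} = \frac{1}{\left(- \frac{338}{561} + 2 \cdot 361\right) + 5586} = \frac{1}{\left(- \frac{338}{561} + 722\right) + 5586} = \frac{1}{\frac{404704}{561} + 5586} = \frac{1}{\frac{3538450}{561}} = \frac{561}{3538450}$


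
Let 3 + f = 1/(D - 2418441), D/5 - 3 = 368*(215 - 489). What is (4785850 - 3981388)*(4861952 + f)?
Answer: 5715486946407932103/1461293 ≈ 3.9113e+12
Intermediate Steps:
D = -504145 (D = 15 + 5*(368*(215 - 489)) = 15 + 5*(368*(-274)) = 15 + 5*(-100832) = 15 - 504160 = -504145)
f = -8767759/2922586 (f = -3 + 1/(-504145 - 2418441) = -3 + 1/(-2922586) = -3 - 1/2922586 = -8767759/2922586 ≈ -3.0000)
(4785850 - 3981388)*(4861952 + f) = (4785850 - 3981388)*(4861952 - 8767759/2922586) = 804462*(14209464080113/2922586) = 5715486946407932103/1461293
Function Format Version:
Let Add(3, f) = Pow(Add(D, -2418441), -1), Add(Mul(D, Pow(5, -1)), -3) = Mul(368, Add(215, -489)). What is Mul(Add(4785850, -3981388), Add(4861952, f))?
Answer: Rational(5715486946407932103, 1461293) ≈ 3.9113e+12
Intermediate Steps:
D = -504145 (D = Add(15, Mul(5, Mul(368, Add(215, -489)))) = Add(15, Mul(5, Mul(368, -274))) = Add(15, Mul(5, -100832)) = Add(15, -504160) = -504145)
f = Rational(-8767759, 2922586) (f = Add(-3, Pow(Add(-504145, -2418441), -1)) = Add(-3, Pow(-2922586, -1)) = Add(-3, Rational(-1, 2922586)) = Rational(-8767759, 2922586) ≈ -3.0000)
Mul(Add(4785850, -3981388), Add(4861952, f)) = Mul(Add(4785850, -3981388), Add(4861952, Rational(-8767759, 2922586))) = Mul(804462, Rational(14209464080113, 2922586)) = Rational(5715486946407932103, 1461293)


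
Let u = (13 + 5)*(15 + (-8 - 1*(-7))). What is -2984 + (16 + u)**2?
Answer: 68840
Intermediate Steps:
u = 252 (u = 18*(15 + (-8 + 7)) = 18*(15 - 1) = 18*14 = 252)
-2984 + (16 + u)**2 = -2984 + (16 + 252)**2 = -2984 + 268**2 = -2984 + 71824 = 68840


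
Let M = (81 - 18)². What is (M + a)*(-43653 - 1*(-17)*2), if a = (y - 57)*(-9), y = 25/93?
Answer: -6057239673/31 ≈ -1.9539e+8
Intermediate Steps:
M = 3969 (M = 63² = 3969)
y = 25/93 (y = 25*(1/93) = 25/93 ≈ 0.26882)
a = 15828/31 (a = (25/93 - 57)*(-9) = -5276/93*(-9) = 15828/31 ≈ 510.58)
(M + a)*(-43653 - 1*(-17)*2) = (3969 + 15828/31)*(-43653 - 1*(-17)*2) = 138867*(-43653 + 17*2)/31 = 138867*(-43653 + 34)/31 = (138867/31)*(-43619) = -6057239673/31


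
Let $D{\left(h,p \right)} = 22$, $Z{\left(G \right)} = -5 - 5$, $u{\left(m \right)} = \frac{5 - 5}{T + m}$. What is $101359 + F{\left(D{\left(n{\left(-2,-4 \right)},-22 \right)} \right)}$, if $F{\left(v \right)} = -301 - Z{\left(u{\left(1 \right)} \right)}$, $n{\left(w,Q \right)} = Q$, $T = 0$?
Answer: $101068$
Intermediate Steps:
$u{\left(m \right)} = 0$ ($u{\left(m \right)} = \frac{5 - 5}{0 + m} = \frac{0}{m} = 0$)
$Z{\left(G \right)} = -10$
$F{\left(v \right)} = -291$ ($F{\left(v \right)} = -301 - -10 = -301 + 10 = -291$)
$101359 + F{\left(D{\left(n{\left(-2,-4 \right)},-22 \right)} \right)} = 101359 - 291 = 101068$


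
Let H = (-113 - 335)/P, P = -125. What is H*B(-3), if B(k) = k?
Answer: -1344/125 ≈ -10.752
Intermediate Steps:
H = 448/125 (H = (-113 - 335)/(-125) = -448*(-1/125) = 448/125 ≈ 3.5840)
H*B(-3) = (448/125)*(-3) = -1344/125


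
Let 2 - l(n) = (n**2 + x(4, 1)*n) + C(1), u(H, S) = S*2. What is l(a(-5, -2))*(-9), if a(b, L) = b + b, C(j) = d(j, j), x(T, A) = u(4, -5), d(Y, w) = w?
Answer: 1791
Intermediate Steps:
u(H, S) = 2*S
x(T, A) = -10 (x(T, A) = 2*(-5) = -10)
C(j) = j
a(b, L) = 2*b
l(n) = 1 - n**2 + 10*n (l(n) = 2 - ((n**2 - 10*n) + 1) = 2 - (1 + n**2 - 10*n) = 2 + (-1 - n**2 + 10*n) = 1 - n**2 + 10*n)
l(a(-5, -2))*(-9) = (1 - (2*(-5))**2 + 10*(2*(-5)))*(-9) = (1 - 1*(-10)**2 + 10*(-10))*(-9) = (1 - 1*100 - 100)*(-9) = (1 - 100 - 100)*(-9) = -199*(-9) = 1791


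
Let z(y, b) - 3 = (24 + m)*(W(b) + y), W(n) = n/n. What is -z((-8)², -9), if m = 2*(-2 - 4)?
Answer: -783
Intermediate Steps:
m = -12 (m = 2*(-6) = -12)
W(n) = 1
z(y, b) = 15 + 12*y (z(y, b) = 3 + (24 - 12)*(1 + y) = 3 + 12*(1 + y) = 3 + (12 + 12*y) = 15 + 12*y)
-z((-8)², -9) = -(15 + 12*(-8)²) = -(15 + 12*64) = -(15 + 768) = -1*783 = -783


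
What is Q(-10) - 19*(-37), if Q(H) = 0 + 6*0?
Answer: 703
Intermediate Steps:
Q(H) = 0 (Q(H) = 0 + 0 = 0)
Q(-10) - 19*(-37) = 0 - 19*(-37) = 0 + 703 = 703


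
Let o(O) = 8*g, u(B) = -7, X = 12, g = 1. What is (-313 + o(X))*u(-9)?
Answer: 2135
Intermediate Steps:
o(O) = 8 (o(O) = 8*1 = 8)
(-313 + o(X))*u(-9) = (-313 + 8)*(-7) = -305*(-7) = 2135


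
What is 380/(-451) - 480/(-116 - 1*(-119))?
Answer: -72540/451 ≈ -160.84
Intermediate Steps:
380/(-451) - 480/(-116 - 1*(-119)) = 380*(-1/451) - 480/(-116 + 119) = -380/451 - 480/3 = -380/451 - 480*⅓ = -380/451 - 160 = -72540/451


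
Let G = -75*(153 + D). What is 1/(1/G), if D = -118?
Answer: -2625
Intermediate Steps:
G = -2625 (G = -75*(153 - 118) = -75*35 = -2625)
1/(1/G) = 1/(1/(-2625)) = 1/(-1/2625) = -2625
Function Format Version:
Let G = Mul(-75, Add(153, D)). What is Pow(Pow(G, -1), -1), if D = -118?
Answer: -2625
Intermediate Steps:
G = -2625 (G = Mul(-75, Add(153, -118)) = Mul(-75, 35) = -2625)
Pow(Pow(G, -1), -1) = Pow(Pow(-2625, -1), -1) = Pow(Rational(-1, 2625), -1) = -2625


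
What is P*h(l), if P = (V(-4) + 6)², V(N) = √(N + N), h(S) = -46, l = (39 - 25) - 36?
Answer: -1288 - 1104*I*√2 ≈ -1288.0 - 1561.3*I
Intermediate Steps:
l = -22 (l = 14 - 36 = -22)
V(N) = √2*√N (V(N) = √(2*N) = √2*√N)
P = (6 + 2*I*√2)² (P = (√2*√(-4) + 6)² = (√2*(2*I) + 6)² = (2*I*√2 + 6)² = (6 + 2*I*√2)² ≈ 28.0 + 33.941*I)
P*h(l) = (28 + 24*I*√2)*(-46) = -1288 - 1104*I*√2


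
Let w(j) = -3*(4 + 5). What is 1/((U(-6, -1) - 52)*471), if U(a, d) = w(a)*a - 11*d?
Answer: 1/56991 ≈ 1.7547e-5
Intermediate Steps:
w(j) = -27 (w(j) = -3*9 = -27)
U(a, d) = -27*a - 11*d
1/((U(-6, -1) - 52)*471) = 1/(((-27*(-6) - 11*(-1)) - 52)*471) = 1/(((162 + 11) - 52)*471) = 1/((173 - 52)*471) = 1/(121*471) = 1/56991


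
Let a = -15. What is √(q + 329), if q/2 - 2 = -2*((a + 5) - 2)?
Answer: √381 ≈ 19.519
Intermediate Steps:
q = 52 (q = 4 + 2*(-2*((-15 + 5) - 2)) = 4 + 2*(-2*(-10 - 2)) = 4 + 2*(-2*(-12)) = 4 + 2*24 = 4 + 48 = 52)
√(q + 329) = √(52 + 329) = √381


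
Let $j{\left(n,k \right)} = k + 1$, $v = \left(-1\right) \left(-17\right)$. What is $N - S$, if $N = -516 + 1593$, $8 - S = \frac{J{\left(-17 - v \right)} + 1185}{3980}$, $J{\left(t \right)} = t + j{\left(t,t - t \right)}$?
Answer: $\frac{1063943}{995} \approx 1069.3$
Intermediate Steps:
$v = 17$
$j{\left(n,k \right)} = 1 + k$
$J{\left(t \right)} = 1 + t$ ($J{\left(t \right)} = t + \left(1 + \left(t - t\right)\right) = t + \left(1 + 0\right) = t + 1 = 1 + t$)
$S = \frac{7672}{995}$ ($S = 8 - \frac{\left(1 - 34\right) + 1185}{3980} = 8 - \left(\left(1 - 34\right) + 1185\right) \frac{1}{3980} = 8 - \left(-33 + 1185\right) \frac{1}{3980} = 8 - 1152 \cdot \frac{1}{3980} = 8 - \frac{288}{995} = \frac{7672}{995} \approx 7.7106$)
$N = 1077$
$N - S = 1077 - \frac{7672}{995} = \frac{1063943}{995}$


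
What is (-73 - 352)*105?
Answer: -44625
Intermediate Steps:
(-73 - 352)*105 = -425*105 = -44625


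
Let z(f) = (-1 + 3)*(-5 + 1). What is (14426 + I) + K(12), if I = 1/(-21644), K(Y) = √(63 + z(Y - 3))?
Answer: 312236343/21644 + √55 ≈ 14433.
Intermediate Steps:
z(f) = -8 (z(f) = 2*(-4) = -8)
K(Y) = √55 (K(Y) = √(63 - 8) = √55)
I = -1/21644 ≈ -4.6202e-5
(14426 + I) + K(12) = (14426 - 1/21644) + √55 = 312236343/21644 + √55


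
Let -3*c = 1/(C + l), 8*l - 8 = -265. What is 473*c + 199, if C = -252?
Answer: 1360765/6819 ≈ 199.55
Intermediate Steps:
l = -257/8 (l = 1 + (⅛)*(-265) = 1 - 265/8 = -257/8 ≈ -32.125)
c = 8/6819 (c = -1/(3*(-252 - 257/8)) = -1/(3*(-2273/8)) = -⅓*(-8/2273) = 8/6819 ≈ 0.0011732)
473*c + 199 = 473*(8/6819) + 199 = 3784/6819 + 199 = 1360765/6819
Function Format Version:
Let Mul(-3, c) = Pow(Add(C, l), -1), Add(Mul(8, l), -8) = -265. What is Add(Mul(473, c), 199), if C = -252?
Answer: Rational(1360765, 6819) ≈ 199.55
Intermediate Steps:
l = Rational(-257, 8) (l = Add(1, Mul(Rational(1, 8), -265)) = Add(1, Rational(-265, 8)) = Rational(-257, 8) ≈ -32.125)
c = Rational(8, 6819) (c = Mul(Rational(-1, 3), Pow(Add(-252, Rational(-257, 8)), -1)) = Mul(Rational(-1, 3), Pow(Rational(-2273, 8), -1)) = Mul(Rational(-1, 3), Rational(-8, 2273)) = Rational(8, 6819) ≈ 0.0011732)
Add(Mul(473, c), 199) = Add(Mul(473, Rational(8, 6819)), 199) = Add(Rational(3784, 6819), 199) = Rational(1360765, 6819)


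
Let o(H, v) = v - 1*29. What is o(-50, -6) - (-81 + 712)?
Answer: -666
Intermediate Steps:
o(H, v) = -29 + v (o(H, v) = v - 29 = -29 + v)
o(-50, -6) - (-81 + 712) = (-29 - 6) - (-81 + 712) = -35 - 1*631 = -35 - 631 = -666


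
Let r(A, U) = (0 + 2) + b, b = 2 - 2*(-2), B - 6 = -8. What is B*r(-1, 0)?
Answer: -16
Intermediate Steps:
B = -2 (B = 6 - 8 = -2)
b = 6 (b = 2 + 4 = 6)
r(A, U) = 8 (r(A, U) = (0 + 2) + 6 = 2 + 6 = 8)
B*r(-1, 0) = -2*8 = -16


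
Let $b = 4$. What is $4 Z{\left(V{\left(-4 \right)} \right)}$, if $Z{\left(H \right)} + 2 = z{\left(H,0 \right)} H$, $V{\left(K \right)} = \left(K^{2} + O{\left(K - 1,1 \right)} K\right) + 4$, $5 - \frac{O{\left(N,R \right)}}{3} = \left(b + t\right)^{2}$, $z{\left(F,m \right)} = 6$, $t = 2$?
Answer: $9400$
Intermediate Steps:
$O{\left(N,R \right)} = -93$ ($O{\left(N,R \right)} = 15 - 3 \left(4 + 2\right)^{2} = 15 - 3 \cdot 6^{2} = 15 - 108 = -93$)
$V{\left(K \right)} = 4 + K^{2} - 93 K$ ($V{\left(K \right)} = \left(K^{2} - 93 K\right) + 4 = 4 + K^{2} - 93 K$)
$Z{\left(H \right)} = -2 + 6 H$
$4 Z{\left(V{\left(-4 \right)} \right)} = 4 \left(-2 + 6 \left(4 + \left(-4\right)^{2} - -372\right)\right) = 4 \left(-2 + 6 \left(4 + 16 + 372\right)\right) = 4 \left(-2 + 6 \cdot 392\right) = 4 \left(-2 + 2352\right) = 4 \cdot 2350 = 9400$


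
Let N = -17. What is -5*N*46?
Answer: 3910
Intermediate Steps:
-5*N*46 = -5*(-17)*46 = 85*46 = 3910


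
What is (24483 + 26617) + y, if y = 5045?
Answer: 56145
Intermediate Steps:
(24483 + 26617) + y = (24483 + 26617) + 5045 = 51100 + 5045 = 56145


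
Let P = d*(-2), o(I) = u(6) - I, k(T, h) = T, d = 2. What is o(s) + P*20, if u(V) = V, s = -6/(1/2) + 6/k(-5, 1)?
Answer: -304/5 ≈ -60.800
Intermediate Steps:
s = -66/5 (s = -6/(1/2) + 6/(-5) = -6/½ + 6*(-⅕) = -6*2 - 6/5 = -12 - 6/5 = -66/5 ≈ -13.200)
o(I) = 6 - I
P = -4 (P = 2*(-2) = -4)
o(s) + P*20 = (6 - 1*(-66/5)) - 4*20 = (6 + 66/5) - 80 = 96/5 - 80 = -304/5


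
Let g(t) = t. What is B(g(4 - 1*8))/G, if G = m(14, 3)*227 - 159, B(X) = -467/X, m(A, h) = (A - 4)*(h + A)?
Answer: 467/153724 ≈ 0.0030379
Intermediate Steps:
m(A, h) = (-4 + A)*(A + h)
G = 38431 (G = (14² - 4*14 - 4*3 + 14*3)*227 - 159 = (196 - 56 - 12 + 42)*227 - 159 = 170*227 - 159 = 38590 - 159 = 38431)
B(g(4 - 1*8))/G = -467/(4 - 1*8)/38431 = -467/(4 - 8)*(1/38431) = -467/(-4)*(1/38431) = -467*(-¼)*(1/38431) = (467/4)*(1/38431) = 467/153724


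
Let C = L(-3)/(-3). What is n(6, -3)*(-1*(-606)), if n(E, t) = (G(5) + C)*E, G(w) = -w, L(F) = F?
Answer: -14544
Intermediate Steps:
C = 1 (C = -3/(-3) = -3*(-⅓) = 1)
n(E, t) = -4*E (n(E, t) = (-1*5 + 1)*E = (-5 + 1)*E = -4*E)
n(6, -3)*(-1*(-606)) = (-4*6)*(-1*(-606)) = -24*606 = -14544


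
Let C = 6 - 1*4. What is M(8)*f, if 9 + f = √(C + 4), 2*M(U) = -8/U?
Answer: 9/2 - √6/2 ≈ 3.2753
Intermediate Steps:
C = 2 (C = 6 - 4 = 2)
M(U) = -4/U (M(U) = (-8/U)/2 = -4/U)
f = -9 + √6 (f = -9 + √(2 + 4) = -9 + √6 ≈ -6.5505)
M(8)*f = (-4/8)*(-9 + √6) = (-4*⅛)*(-9 + √6) = -(-9 + √6)/2 = 9/2 - √6/2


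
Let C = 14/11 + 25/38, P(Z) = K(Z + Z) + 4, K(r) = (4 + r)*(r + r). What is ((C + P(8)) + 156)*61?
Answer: 20447627/418 ≈ 48918.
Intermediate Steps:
K(r) = 2*r*(4 + r) (K(r) = (4 + r)*(2*r) = 2*r*(4 + r))
P(Z) = 4 + 4*Z*(4 + 2*Z) (P(Z) = 2*(Z + Z)*(4 + (Z + Z)) + 4 = 2*(2*Z)*(4 + 2*Z) + 4 = 4*Z*(4 + 2*Z) + 4 = 4 + 4*Z*(4 + 2*Z))
C = 807/418 (C = 14*(1/11) + 25*(1/38) = 14/11 + 25/38 = 807/418 ≈ 1.9306)
((C + P(8)) + 156)*61 = ((807/418 + (4 + 8*8*(2 + 8))) + 156)*61 = ((807/418 + (4 + 8*8*10)) + 156)*61 = ((807/418 + (4 + 640)) + 156)*61 = ((807/418 + 644) + 156)*61 = (269999/418 + 156)*61 = (335207/418)*61 = 20447627/418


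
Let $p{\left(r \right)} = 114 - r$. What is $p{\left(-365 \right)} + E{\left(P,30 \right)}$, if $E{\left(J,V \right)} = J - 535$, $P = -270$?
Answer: $-326$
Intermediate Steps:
$E{\left(J,V \right)} = -535 + J$
$p{\left(-365 \right)} + E{\left(P,30 \right)} = \left(114 - -365\right) - 805 = \left(114 + 365\right) - 805 = 479 - 805 = -326$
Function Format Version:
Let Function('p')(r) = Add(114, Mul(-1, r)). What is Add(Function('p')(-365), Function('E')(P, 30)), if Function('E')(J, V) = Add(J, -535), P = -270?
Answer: -326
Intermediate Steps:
Function('E')(J, V) = Add(-535, J)
Add(Function('p')(-365), Function('E')(P, 30)) = Add(Add(114, Mul(-1, -365)), Add(-535, -270)) = Add(Add(114, 365), -805) = Add(479, -805) = -326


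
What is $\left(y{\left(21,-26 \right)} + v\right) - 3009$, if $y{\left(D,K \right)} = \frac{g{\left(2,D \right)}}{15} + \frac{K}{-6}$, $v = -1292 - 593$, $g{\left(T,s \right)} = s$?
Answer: $- \frac{73324}{15} \approx -4888.3$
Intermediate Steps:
$v = -1885$
$y{\left(D,K \right)} = - \frac{K}{6} + \frac{D}{15}$ ($y{\left(D,K \right)} = \frac{D}{15} + \frac{K}{-6} = D \frac{1}{15} + K \left(- \frac{1}{6}\right) = \frac{D}{15} - \frac{K}{6} = - \frac{K}{6} + \frac{D}{15}$)
$\left(y{\left(21,-26 \right)} + v\right) - 3009 = \left(\left(\left(- \frac{1}{6}\right) \left(-26\right) + \frac{1}{15} \cdot 21\right) - 1885\right) - 3009 = \left(\left(\frac{13}{3} + \frac{7}{5}\right) - 1885\right) - 3009 = \left(\frac{86}{15} - 1885\right) - 3009 = - \frac{28189}{15} - 3009 = - \frac{73324}{15}$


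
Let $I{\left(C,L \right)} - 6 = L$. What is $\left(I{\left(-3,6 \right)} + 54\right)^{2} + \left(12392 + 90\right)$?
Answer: $16838$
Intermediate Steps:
$I{\left(C,L \right)} = 6 + L$
$\left(I{\left(-3,6 \right)} + 54\right)^{2} + \left(12392 + 90\right) = \left(\left(6 + 6\right) + 54\right)^{2} + \left(12392 + 90\right) = \left(12 + 54\right)^{2} + 12482 = 66^{2} + 12482 = 4356 + 12482 = 16838$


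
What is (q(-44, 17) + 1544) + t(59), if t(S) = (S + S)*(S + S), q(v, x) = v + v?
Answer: 15380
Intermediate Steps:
q(v, x) = 2*v
t(S) = 4*S² (t(S) = (2*S)*(2*S) = 4*S²)
(q(-44, 17) + 1544) + t(59) = (2*(-44) + 1544) + 4*59² = (-88 + 1544) + 4*3481 = 1456 + 13924 = 15380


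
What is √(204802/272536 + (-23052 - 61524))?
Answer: I*√392618767175789/68134 ≈ 290.82*I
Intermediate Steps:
√(204802/272536 + (-23052 - 61524)) = √(204802*(1/272536) - 84576) = √(102401/136268 - 84576) = √(-11524899967/136268) = I*√392618767175789/68134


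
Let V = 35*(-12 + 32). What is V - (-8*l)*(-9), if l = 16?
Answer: -452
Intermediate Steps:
V = 700 (V = 35*20 = 700)
V - (-8*l)*(-9) = 700 - (-8*16)*(-9) = 700 - (-128)*(-9) = 700 - 1*1152 = 700 - 1152 = -452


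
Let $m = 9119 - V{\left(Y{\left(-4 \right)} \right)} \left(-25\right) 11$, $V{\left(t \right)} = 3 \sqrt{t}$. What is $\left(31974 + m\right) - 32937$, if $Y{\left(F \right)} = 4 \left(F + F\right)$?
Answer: $8156 + 3300 i \sqrt{2} \approx 8156.0 + 4666.9 i$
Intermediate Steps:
$Y{\left(F \right)} = 8 F$ ($Y{\left(F \right)} = 4 \cdot 2 F = 8 F$)
$m = 9119 + 3300 i \sqrt{2}$ ($m = 9119 - 3 \sqrt{8 \left(-4\right)} \left(-25\right) 11 = 9119 - 3 \sqrt{-32} \left(-25\right) 11 = 9119 - 3 \cdot 4 i \sqrt{2} \left(-25\right) 11 = 9119 - 12 i \sqrt{2} \left(-25\right) 11 = 9119 - - 300 i \sqrt{2} \cdot 11 = 9119 - - 3300 i \sqrt{2} = 9119 + 3300 i \sqrt{2} \approx 9119.0 + 4666.9 i$)
$\left(31974 + m\right) - 32937 = \left(31974 + \left(9119 + 3300 i \sqrt{2}\right)\right) - 32937 = \left(41093 + 3300 i \sqrt{2}\right) - 32937 = 8156 + 3300 i \sqrt{2}$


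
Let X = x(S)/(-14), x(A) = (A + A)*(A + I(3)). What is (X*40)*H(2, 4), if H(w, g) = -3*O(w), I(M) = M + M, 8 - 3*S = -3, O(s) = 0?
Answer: 0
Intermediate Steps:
S = 11/3 (S = 8/3 - ⅓*(-3) = 8/3 + 1 = 11/3 ≈ 3.6667)
I(M) = 2*M
H(w, g) = 0 (H(w, g) = -3*0 = 0)
x(A) = 2*A*(6 + A) (x(A) = (A + A)*(A + 2*3) = (2*A)*(A + 6) = (2*A)*(6 + A) = 2*A*(6 + A))
X = -319/63 (X = (2*(11/3)*(6 + 11/3))/(-14) = (2*(11/3)*(29/3))*(-1/14) = (638/9)*(-1/14) = -319/63 ≈ -5.0635)
(X*40)*H(2, 4) = -319/63*40*0 = -12760/63*0 = 0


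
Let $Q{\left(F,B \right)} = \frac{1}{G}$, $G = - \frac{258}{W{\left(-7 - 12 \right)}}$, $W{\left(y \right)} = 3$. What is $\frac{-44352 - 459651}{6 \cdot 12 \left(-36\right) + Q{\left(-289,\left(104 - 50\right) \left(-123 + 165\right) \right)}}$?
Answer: $\frac{43344258}{222913} \approx 194.44$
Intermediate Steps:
$G = -86$ ($G = - \frac{258}{3} = \left(-258\right) \frac{1}{3} = -86$)
$Q{\left(F,B \right)} = - \frac{1}{86}$ ($Q{\left(F,B \right)} = \frac{1}{-86} = - \frac{1}{86}$)
$\frac{-44352 - 459651}{6 \cdot 12 \left(-36\right) + Q{\left(-289,\left(104 - 50\right) \left(-123 + 165\right) \right)}} = \frac{-44352 - 459651}{6 \cdot 12 \left(-36\right) - \frac{1}{86}} = - \frac{504003}{72 \left(-36\right) - \frac{1}{86}} = - \frac{504003}{-2592 - \frac{1}{86}} = - \frac{504003}{- \frac{222913}{86}} = \left(-504003\right) \left(- \frac{86}{222913}\right) = \frac{43344258}{222913}$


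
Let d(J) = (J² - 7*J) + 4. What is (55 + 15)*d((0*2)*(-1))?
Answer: 280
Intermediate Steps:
d(J) = 4 + J² - 7*J
(55 + 15)*d((0*2)*(-1)) = (55 + 15)*(4 + ((0*2)*(-1))² - 7*0*2*(-1)) = 70*(4 + (0*(-1))² - 0*(-1)) = 70*(4 + 0² - 7*0) = 70*(4 + 0 + 0) = 70*4 = 280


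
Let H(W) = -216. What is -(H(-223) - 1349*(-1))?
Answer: -1133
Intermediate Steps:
-(H(-223) - 1349*(-1)) = -(-216 - 1349*(-1)) = -(-216 - 1*(-1349)) = -(-216 + 1349) = -1*1133 = -1133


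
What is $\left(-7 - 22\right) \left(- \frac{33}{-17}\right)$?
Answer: $- \frac{957}{17} \approx -56.294$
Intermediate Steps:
$\left(-7 - 22\right) \left(- \frac{33}{-17}\right) = - 29 \left(\left(-33\right) \left(- \frac{1}{17}\right)\right) = \left(-29\right) \frac{33}{17} = - \frac{957}{17}$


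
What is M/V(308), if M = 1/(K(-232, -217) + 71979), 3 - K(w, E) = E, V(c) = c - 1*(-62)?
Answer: 1/26713630 ≈ 3.7434e-8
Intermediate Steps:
V(c) = 62 + c (V(c) = c + 62 = 62 + c)
K(w, E) = 3 - E
M = 1/72199 (M = 1/((3 - 1*(-217)) + 71979) = 1/((3 + 217) + 71979) = 1/(220 + 71979) = 1/72199 ≈ 1.3851e-5)
M/V(308) = 1/(72199*(62 + 308)) = (1/72199)/370 = (1/72199)*(1/370) = 1/26713630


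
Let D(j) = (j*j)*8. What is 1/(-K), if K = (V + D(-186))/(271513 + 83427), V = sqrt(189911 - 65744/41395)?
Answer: -451831180457600/352318989464931 + 354940*sqrt(36157613075655)/1056956968394793 ≈ -1.2804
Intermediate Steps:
D(j) = 8*j**2 (D(j) = j**2*8 = 8*j**2)
V = 3*sqrt(36157613075655)/41395 (V = sqrt(189911 - 65744*1/41395) = sqrt(189911 - 65744/41395) = sqrt(7861300101/41395) = 3*sqrt(36157613075655)/41395 ≈ 435.79)
K = 69192/88735 + 3*sqrt(36157613075655)/14692741300 (K = (3*sqrt(36157613075655)/41395 + 8*(-186)**2)/(271513 + 83427) = (3*sqrt(36157613075655)/41395 + 8*34596)/354940 = (3*sqrt(36157613075655)/41395 + 276768)*(1/354940) = (276768 + 3*sqrt(36157613075655)/41395)*(1/354940) = 69192/88735 + 3*sqrt(36157613075655)/14692741300 ≈ 0.78099)
1/(-K) = 1/(-(69192/88735 + 3*sqrt(36157613075655)/14692741300)) = 1/(-69192/88735 - 3*sqrt(36157613075655)/14692741300)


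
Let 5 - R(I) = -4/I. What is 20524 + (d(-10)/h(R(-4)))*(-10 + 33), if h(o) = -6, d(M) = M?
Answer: 61687/3 ≈ 20562.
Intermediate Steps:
R(I) = 5 + 4/I (R(I) = 5 - (-4)/I = 5 + 4/I)
20524 + (d(-10)/h(R(-4)))*(-10 + 33) = 20524 + (-10/(-6))*(-10 + 33) = 20524 - 10*(-1/6)*23 = 20524 + (5/3)*23 = 20524 + 115/3 = 61687/3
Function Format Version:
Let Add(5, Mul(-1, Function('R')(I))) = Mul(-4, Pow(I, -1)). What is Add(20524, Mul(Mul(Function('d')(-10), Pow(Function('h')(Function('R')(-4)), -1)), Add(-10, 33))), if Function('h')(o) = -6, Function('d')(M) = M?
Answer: Rational(61687, 3) ≈ 20562.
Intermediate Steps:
Function('R')(I) = Add(5, Mul(4, Pow(I, -1))) (Function('R')(I) = Add(5, Mul(-1, Mul(-4, Pow(I, -1)))) = Add(5, Mul(4, Pow(I, -1))))
Add(20524, Mul(Mul(Function('d')(-10), Pow(Function('h')(Function('R')(-4)), -1)), Add(-10, 33))) = Add(20524, Mul(Mul(-10, Pow(-6, -1)), Add(-10, 33))) = Add(20524, Mul(Mul(-10, Rational(-1, 6)), 23)) = Add(20524, Mul(Rational(5, 3), 23)) = Add(20524, Rational(115, 3)) = Rational(61687, 3)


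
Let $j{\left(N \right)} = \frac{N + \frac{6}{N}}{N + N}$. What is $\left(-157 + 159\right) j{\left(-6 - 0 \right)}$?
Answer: $\frac{7}{6} \approx 1.1667$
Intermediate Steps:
$j{\left(N \right)} = \frac{N + \frac{6}{N}}{2 N}$
$\left(-157 + 159\right) j{\left(-6 - 0 \right)} = \left(-157 + 159\right) \left(\frac{1}{2} + \frac{3}{\left(-6 - 0\right)^{2}}\right) = 2 \left(\frac{1}{2} + \frac{3}{\left(-6 + 0\right)^{2}}\right) = 2 \left(\frac{1}{2} + \frac{3}{36}\right) = 2 \left(\frac{1}{2} + 3 \cdot \frac{1}{36}\right) = 2 \left(\frac{1}{2} + \frac{1}{12}\right) = 2 \cdot \frac{7}{12} = \frac{7}{6}$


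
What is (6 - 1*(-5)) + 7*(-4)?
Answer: -17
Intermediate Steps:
(6 - 1*(-5)) + 7*(-4) = (6 + 5) - 28 = 11 - 28 = -17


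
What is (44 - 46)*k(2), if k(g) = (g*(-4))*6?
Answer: 96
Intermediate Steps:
k(g) = -24*g (k(g) = -4*g*6 = -24*g)
(44 - 46)*k(2) = (44 - 46)*(-24*2) = -2*(-48) = 96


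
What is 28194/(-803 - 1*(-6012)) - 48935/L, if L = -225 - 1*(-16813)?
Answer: 212779657/86406892 ≈ 2.4625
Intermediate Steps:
L = 16588 (L = -225 + 16813 = 16588)
28194/(-803 - 1*(-6012)) - 48935/L = 28194/(-803 - 1*(-6012)) - 48935/16588 = 28194/(-803 + 6012) - 48935*1/16588 = 28194/5209 - 48935/16588 = 212779657/86406892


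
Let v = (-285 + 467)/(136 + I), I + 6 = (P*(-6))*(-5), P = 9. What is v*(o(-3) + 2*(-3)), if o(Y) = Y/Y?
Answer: -91/40 ≈ -2.2750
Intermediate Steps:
o(Y) = 1
I = 264 (I = -6 + (9*(-6))*(-5) = -6 - 54*(-5) = -6 + 270 = 264)
v = 91/200 (v = (-285 + 467)/(136 + 264) = 182/400 = 182*(1/400) = 91/200 ≈ 0.45500)
v*(o(-3) + 2*(-3)) = 91*(1 + 2*(-3))/200 = 91*(1 - 6)/200 = (91/200)*(-5) = -91/40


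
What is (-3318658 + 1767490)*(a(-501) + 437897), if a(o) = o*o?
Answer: -1068596532864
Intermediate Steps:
a(o) = o²
(-3318658 + 1767490)*(a(-501) + 437897) = (-3318658 + 1767490)*((-501)² + 437897) = -1551168*(251001 + 437897) = -1551168*688898 = -1068596532864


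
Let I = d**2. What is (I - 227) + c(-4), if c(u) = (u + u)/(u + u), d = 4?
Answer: -210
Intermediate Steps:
c(u) = 1 (c(u) = (2*u)/((2*u)) = (2*u)*(1/(2*u)) = 1)
I = 16 (I = 4**2 = 16)
(I - 227) + c(-4) = (16 - 227) + 1 = -211 + 1 = -210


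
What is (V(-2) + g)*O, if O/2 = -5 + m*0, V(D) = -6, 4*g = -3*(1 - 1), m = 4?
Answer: 60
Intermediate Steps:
g = 0 (g = (-3*(1 - 1))/4 = (-3*0)/4 = (¼)*0 = 0)
O = -10 (O = 2*(-5 + 4*0) = 2*(-5 + 0) = 2*(-5) = -10)
(V(-2) + g)*O = (-6 + 0)*(-10) = -6*(-10) = 60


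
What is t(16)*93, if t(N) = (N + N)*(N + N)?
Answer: 95232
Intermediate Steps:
t(N) = 4*N**2 (t(N) = (2*N)*(2*N) = 4*N**2)
t(16)*93 = (4*16**2)*93 = (4*256)*93 = 1024*93 = 95232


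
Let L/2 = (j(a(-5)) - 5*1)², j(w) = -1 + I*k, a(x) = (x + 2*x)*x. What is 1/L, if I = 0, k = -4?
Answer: 1/72 ≈ 0.013889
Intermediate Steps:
a(x) = 3*x² (a(x) = (3*x)*x = 3*x²)
j(w) = -1 (j(w) = -1 + 0*(-4) = -1 + 0 = -1)
L = 72 (L = 2*(-1 - 5*1)² = 2*(-1 - 5)² = 2*(-6)² = 2*36 = 72)
1/L = 1/72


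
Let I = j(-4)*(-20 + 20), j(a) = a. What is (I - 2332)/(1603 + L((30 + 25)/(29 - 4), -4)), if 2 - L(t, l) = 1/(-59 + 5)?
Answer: -125928/86671 ≈ -1.4529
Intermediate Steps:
L(t, l) = 109/54 (L(t, l) = 2 - 1/(-59 + 5) = 2 - 1/(-54) = 2 - 1*(-1/54) = 2 + 1/54 = 109/54)
I = 0 (I = -4*(-20 + 20) = -4*0 = 0)
(I - 2332)/(1603 + L((30 + 25)/(29 - 4), -4)) = (0 - 2332)/(1603 + 109/54) = -2332/86671/54 = -2332*54/86671 = -125928/86671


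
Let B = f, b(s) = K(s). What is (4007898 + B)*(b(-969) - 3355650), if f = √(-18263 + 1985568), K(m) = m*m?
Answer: -9685843009722 - 2416689*√1967305 ≈ -9.6892e+12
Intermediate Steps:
K(m) = m²
f = √1967305 ≈ 1402.6
b(s) = s²
B = √1967305 ≈ 1402.6
(4007898 + B)*(b(-969) - 3355650) = (4007898 + √1967305)*((-969)² - 3355650) = (4007898 + √1967305)*(938961 - 3355650) = (4007898 + √1967305)*(-2416689) = -9685843009722 - 2416689*√1967305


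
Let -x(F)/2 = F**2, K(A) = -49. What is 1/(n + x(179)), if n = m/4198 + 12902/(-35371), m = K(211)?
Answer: -148487458/9515429179331 ≈ -1.5605e-5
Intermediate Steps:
x(F) = -2*F**2
m = -49
n = -55895775/148487458 (n = -49/4198 + 12902/(-35371) = -49*1/4198 + 12902*(-1/35371) = -49/4198 - 12902/35371 = -55895775/148487458 ≈ -0.37643)
1/(n + x(179)) = 1/(-55895775/148487458 - 2*179**2) = 1/(-55895775/148487458 - 2*32041) = 1/(-55895775/148487458 - 64082) = 1/(-9515429179331/148487458) = -148487458/9515429179331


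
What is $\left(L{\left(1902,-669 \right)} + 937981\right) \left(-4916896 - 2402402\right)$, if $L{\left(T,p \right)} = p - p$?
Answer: $-6865362457338$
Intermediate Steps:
$L{\left(T,p \right)} = 0$
$\left(L{\left(1902,-669 \right)} + 937981\right) \left(-4916896 - 2402402\right) = \left(0 + 937981\right) \left(-4916896 - 2402402\right) = 937981 \left(-7319298\right) = -6865362457338$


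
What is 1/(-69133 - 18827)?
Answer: -1/87960 ≈ -1.1369e-5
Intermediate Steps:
1/(-69133 - 18827) = 1/(-87960) = -1/87960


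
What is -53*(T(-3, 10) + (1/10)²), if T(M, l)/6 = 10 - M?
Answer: -413453/100 ≈ -4134.5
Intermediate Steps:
T(M, l) = 60 - 6*M (T(M, l) = 6*(10 - M) = 60 - 6*M)
-53*(T(-3, 10) + (1/10)²) = -53*((60 - 6*(-3)) + (1/10)²) = -53*((60 + 18) + (⅒)²) = -53*(78 + 1/100) = -53*7801/100 = -413453/100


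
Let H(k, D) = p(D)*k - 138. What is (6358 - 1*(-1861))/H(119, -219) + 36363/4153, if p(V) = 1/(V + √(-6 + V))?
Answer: -194235315426900/3840948484693 + 14670915*I/924861181 ≈ -50.57 + 0.015863*I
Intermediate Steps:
H(k, D) = -138 + k/(D + √(-6 + D)) (H(k, D) = k/(D + √(-6 + D)) - 138 = -138 + k/(D + √(-6 + D)))
(6358 - 1*(-1861))/H(119, -219) + 36363/4153 = (6358 - 1*(-1861))/(-138 + 119/(-219 + √(-6 - 219))) + 36363/4153 = (6358 + 1861)/(-138 + 119/(-219 + √(-225))) + 36363*(1/4153) = 8219/(-138 + 119/(-219 + 15*I)) + 36363/4153 = 8219/(-138 + 119*((-219 - 15*I)/48186)) + 36363/4153 = 8219/(-138 + 119*(-219 - 15*I)/48186) + 36363/4153 = 36363/4153 + 8219/(-138 + 119*(-219 - 15*I)/48186)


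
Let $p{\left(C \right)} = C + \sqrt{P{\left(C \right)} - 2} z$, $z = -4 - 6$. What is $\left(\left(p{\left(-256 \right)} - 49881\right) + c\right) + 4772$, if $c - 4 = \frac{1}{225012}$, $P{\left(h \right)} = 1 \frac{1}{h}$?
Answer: $- \frac{10206769331}{225012} - \frac{15 i \sqrt{57}}{8} \approx -45361.0 - 14.156 i$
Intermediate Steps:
$P{\left(h \right)} = \frac{1}{h}$
$z = -10$ ($z = -4 - 6 = -10$)
$p{\left(C \right)} = C - 10 \sqrt{-2 + \frac{1}{C}}$ ($p{\left(C \right)} = C + \sqrt{\frac{1}{C} - 2} \left(-10\right) = C + \sqrt{-2 + \frac{1}{C}} \left(-10\right) = C - 10 \sqrt{-2 + \frac{1}{C}}$)
$c = \frac{900049}{225012}$ ($c = 4 + \frac{1}{225012} = \frac{900049}{225012} \approx 4.0$)
$\left(\left(p{\left(-256 \right)} - 49881\right) + c\right) + 4772 = \left(\left(\left(-256 - 10 \sqrt{-2 + \frac{1}{-256}}\right) - 49881\right) + \frac{900049}{225012}\right) + 4772 = \left(\left(\left(-256 - 10 \sqrt{-2 - \frac{1}{256}}\right) - 49881\right) + \frac{900049}{225012}\right) + 4772 = \left(\left(\left(-256 - 10 \sqrt{- \frac{513}{256}}\right) - 49881\right) + \frac{900049}{225012}\right) + 4772 = \left(\left(\left(-256 - 10 \frac{3 i \sqrt{57}}{16}\right) - 49881\right) + \frac{900049}{225012}\right) + 4772 = \left(\left(\left(-256 - \frac{15 i \sqrt{57}}{8}\right) - 49881\right) + \frac{900049}{225012}\right) + 4772 = \left(\left(-50137 - \frac{15 i \sqrt{57}}{8}\right) + \frac{900049}{225012}\right) + 4772 = \left(- \frac{11280526595}{225012} - \frac{15 i \sqrt{57}}{8}\right) + 4772 = - \frac{10206769331}{225012} - \frac{15 i \sqrt{57}}{8}$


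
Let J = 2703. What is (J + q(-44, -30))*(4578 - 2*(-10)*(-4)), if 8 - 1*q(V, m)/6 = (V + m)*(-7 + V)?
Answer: -89478714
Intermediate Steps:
q(V, m) = 48 - 6*(-7 + V)*(V + m) (q(V, m) = 48 - 6*(V + m)*(-7 + V) = 48 - 6*(-7 + V)*(V + m))
(J + q(-44, -30))*(4578 - 2*(-10)*(-4)) = (2703 + (48 - 6*(-44)² + 42*(-44) + 42*(-30) - 6*(-44)*(-30)))*(4578 - 2*(-10)*(-4)) = (2703 + (48 - 6*1936 - 1848 - 1260 - 7920))*(4578 + 20*(-4)) = (2703 + (48 - 11616 - 1848 - 1260 - 7920))*(4578 - 80) = (2703 - 22596)*4498 = -19893*4498 = -89478714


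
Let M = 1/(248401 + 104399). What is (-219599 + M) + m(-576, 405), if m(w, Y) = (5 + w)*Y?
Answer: -159061291199/352800 ≈ -4.5085e+5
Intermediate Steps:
M = 1/352800 ≈ 2.8345e-6
m(w, Y) = Y*(5 + w)
(-219599 + M) + m(-576, 405) = (-219599 + 1/352800) + 405*(5 - 576) = -77474527199/352800 + 405*(-571) = -77474527199/352800 - 231255 = -159061291199/352800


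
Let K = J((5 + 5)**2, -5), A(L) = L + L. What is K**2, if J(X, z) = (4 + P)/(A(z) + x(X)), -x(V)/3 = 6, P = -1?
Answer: 9/784 ≈ 0.011480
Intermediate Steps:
x(V) = -18 (x(V) = -3*6 = -18)
A(L) = 2*L
J(X, z) = 3/(-18 + 2*z) (J(X, z) = (4 - 1)/(2*z - 18) = 3/(-18 + 2*z))
K = -3/28 (K = 3/(2*(-9 - 5)) = (3/2)/(-14) = (3/2)*(-1/14) = -3/28 ≈ -0.10714)
K**2 = (-3/28)**2 = 9/784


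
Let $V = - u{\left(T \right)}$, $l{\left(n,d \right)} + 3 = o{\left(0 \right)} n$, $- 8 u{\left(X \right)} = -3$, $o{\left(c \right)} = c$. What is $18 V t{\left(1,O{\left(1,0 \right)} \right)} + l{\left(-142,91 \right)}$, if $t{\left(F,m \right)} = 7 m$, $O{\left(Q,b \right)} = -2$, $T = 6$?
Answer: $\frac{183}{2} \approx 91.5$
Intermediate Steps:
$u{\left(X \right)} = \frac{3}{8}$ ($u{\left(X \right)} = \left(- \frac{1}{8}\right) \left(-3\right) = \frac{3}{8}$)
$l{\left(n,d \right)} = -3$ ($l{\left(n,d \right)} = -3 + 0 n = -3 + 0 = -3$)
$V = - \frac{3}{8}$ ($V = \left(-1\right) \frac{3}{8} = - \frac{3}{8} \approx -0.375$)
$18 V t{\left(1,O{\left(1,0 \right)} \right)} + l{\left(-142,91 \right)} = 18 \left(- \frac{3}{8}\right) 7 \left(-2\right) - 3 = \left(- \frac{27}{4}\right) \left(-14\right) - 3 = \frac{189}{2} - 3 = \frac{183}{2}$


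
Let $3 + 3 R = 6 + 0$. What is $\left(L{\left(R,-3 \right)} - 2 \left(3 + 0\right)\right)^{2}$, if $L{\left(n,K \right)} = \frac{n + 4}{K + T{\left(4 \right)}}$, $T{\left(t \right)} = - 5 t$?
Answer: $\frac{20449}{529} \approx 38.656$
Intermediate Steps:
$R = 1$ ($R = -1 + \frac{6 + 0}{3} = -1 + \frac{1}{3} \cdot 6 = -1 + 2 = 1$)
$L{\left(n,K \right)} = \frac{4 + n}{-20 + K}$ ($L{\left(n,K \right)} = \frac{n + 4}{K - 20} = \frac{4 + n}{K - 20} = \frac{4 + n}{-20 + K}$)
$\left(L{\left(R,-3 \right)} - 2 \left(3 + 0\right)\right)^{2} = \left(\frac{4 + 1}{-20 - 3} - 2 \left(3 + 0\right)\right)^{2} = \left(\frac{1}{-23} \cdot 5 - 6\right)^{2} = \left(\left(- \frac{1}{23}\right) 5 - 6\right)^{2} = \left(- \frac{5}{23} - 6\right)^{2} = \left(- \frac{143}{23}\right)^{2} = \frac{20449}{529}$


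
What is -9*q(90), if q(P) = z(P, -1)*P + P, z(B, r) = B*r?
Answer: 72090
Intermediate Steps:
q(P) = P - P**2 (q(P) = (P*(-1))*P + P = (-P)*P + P = -P**2 + P = P - P**2)
-9*q(90) = -810*(1 - 1*90) = -810*(1 - 90) = -810*(-89) = -9*(-8010) = 72090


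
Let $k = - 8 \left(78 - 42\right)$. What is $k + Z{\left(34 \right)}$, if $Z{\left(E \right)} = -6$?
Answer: $-294$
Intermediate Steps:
$k = -288$ ($k = \left(-8\right) 36 = -288$)
$k + Z{\left(34 \right)} = -288 - 6 = -294$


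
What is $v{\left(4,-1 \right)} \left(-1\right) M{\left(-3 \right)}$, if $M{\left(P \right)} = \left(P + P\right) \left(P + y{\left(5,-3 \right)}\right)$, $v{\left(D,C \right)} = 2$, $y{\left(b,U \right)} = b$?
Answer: $24$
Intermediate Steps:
$M{\left(P \right)} = 2 P \left(5 + P\right)$ ($M{\left(P \right)} = \left(P + P\right) \left(P + 5\right) = 2 P \left(5 + P\right)$)
$v{\left(4,-1 \right)} \left(-1\right) M{\left(-3 \right)} = 2 \left(-1\right) 2 \left(-3\right) \left(5 - 3\right) = - 2 \cdot 2 \left(-3\right) 2 = \left(-2\right) \left(-12\right) = 24$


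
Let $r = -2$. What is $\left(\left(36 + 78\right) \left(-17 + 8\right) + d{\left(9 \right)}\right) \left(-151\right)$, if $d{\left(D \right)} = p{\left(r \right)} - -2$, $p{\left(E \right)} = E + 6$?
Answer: $154020$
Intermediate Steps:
$p{\left(E \right)} = 6 + E$
$d{\left(D \right)} = 6$ ($d{\left(D \right)} = \left(6 - 2\right) - -2 = 4 + 2 = 6$)
$\left(\left(36 + 78\right) \left(-17 + 8\right) + d{\left(9 \right)}\right) \left(-151\right) = \left(\left(36 + 78\right) \left(-17 + 8\right) + 6\right) \left(-151\right) = \left(114 \left(-9\right) + 6\right) \left(-151\right) = \left(-1026 + 6\right) \left(-151\right) = \left(-1020\right) \left(-151\right) = 154020$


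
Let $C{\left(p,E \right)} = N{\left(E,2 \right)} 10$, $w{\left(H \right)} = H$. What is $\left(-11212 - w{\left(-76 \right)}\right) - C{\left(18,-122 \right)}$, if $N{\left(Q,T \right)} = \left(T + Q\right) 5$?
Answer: $-5136$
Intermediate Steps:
$N{\left(Q,T \right)} = 5 Q + 5 T$ ($N{\left(Q,T \right)} = \left(Q + T\right) 5 = 5 Q + 5 T$)
$C{\left(p,E \right)} = 100 + 50 E$ ($C{\left(p,E \right)} = \left(5 E + 5 \cdot 2\right) 10 = \left(5 E + 10\right) 10 = \left(10 + 5 E\right) 10 = 100 + 50 E$)
$\left(-11212 - w{\left(-76 \right)}\right) - C{\left(18,-122 \right)} = \left(-11212 - -76\right) - \left(100 + 50 \left(-122\right)\right) = \left(-11212 + 76\right) - \left(100 - 6100\right) = -11136 - -6000 = -11136 + 6000 = -5136$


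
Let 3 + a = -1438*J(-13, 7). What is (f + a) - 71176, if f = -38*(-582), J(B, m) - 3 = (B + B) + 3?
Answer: -20303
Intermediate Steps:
J(B, m) = 6 + 2*B (J(B, m) = 3 + ((B + B) + 3) = 3 + (2*B + 3) = 3 + (3 + 2*B) = 6 + 2*B)
f = 22116
a = 28757 (a = -3 - 1438*(6 + 2*(-13)) = -3 - 1438*(6 - 26) = -3 - 1438*(-20) = -3 + 28760 = 28757)
(f + a) - 71176 = (22116 + 28757) - 71176 = 50873 - 71176 = -20303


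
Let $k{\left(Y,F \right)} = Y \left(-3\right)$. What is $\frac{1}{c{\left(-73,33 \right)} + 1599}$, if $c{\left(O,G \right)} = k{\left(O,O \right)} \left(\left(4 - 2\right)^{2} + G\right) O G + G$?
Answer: $- \frac{1}{19518495} \approx -5.1233 \cdot 10^{-8}$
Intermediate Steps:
$k{\left(Y,F \right)} = - 3 Y$
$c{\left(O,G \right)} = G - 3 G O^{2} \left(4 + G\right)$ ($c{\left(O,G \right)} = - 3 O \left(\left(4 - 2\right)^{2} + G\right) O G + G = - 3 O \left(2^{2} + G\right) O G + G = - 3 O \left(4 + G\right) O G + G = - 3 O^{2} \left(4 + G\right) G + G = - 3 G O^{2} \left(4 + G\right) + G = G - 3 G O^{2} \left(4 + G\right)$)
$\frac{1}{c{\left(-73,33 \right)} + 1599} = \frac{1}{33 \left(1 - 12 \left(-73\right)^{2} - 99 \left(-73\right)^{2}\right) + 1599} = \frac{1}{33 \left(1 - 63948 - 99 \cdot 5329\right) + 1599} = \frac{1}{33 \left(1 - 63948 - 527571\right) + 1599} = \frac{1}{33 \left(-591518\right) + 1599} = \frac{1}{-19520094 + 1599} = \frac{1}{-19518495} = - \frac{1}{19518495}$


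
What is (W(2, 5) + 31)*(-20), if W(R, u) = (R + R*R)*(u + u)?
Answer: -1820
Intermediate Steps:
W(R, u) = 2*u*(R + R²) (W(R, u) = (R + R²)*(2*u) = 2*u*(R + R²))
(W(2, 5) + 31)*(-20) = (2*2*5*(1 + 2) + 31)*(-20) = (2*2*5*3 + 31)*(-20) = (60 + 31)*(-20) = 91*(-20) = -1820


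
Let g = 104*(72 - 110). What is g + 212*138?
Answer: 25304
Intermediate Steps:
g = -3952 (g = 104*(-38) = -3952)
g + 212*138 = -3952 + 212*138 = -3952 + 29256 = 25304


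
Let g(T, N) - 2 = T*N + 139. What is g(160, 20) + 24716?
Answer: 28057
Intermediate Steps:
g(T, N) = 141 + N*T (g(T, N) = 2 + (T*N + 139) = 2 + (N*T + 139) = 2 + (139 + N*T) = 141 + N*T)
g(160, 20) + 24716 = (141 + 20*160) + 24716 = (141 + 3200) + 24716 = 3341 + 24716 = 28057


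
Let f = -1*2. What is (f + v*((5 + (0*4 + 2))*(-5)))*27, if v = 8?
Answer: -7614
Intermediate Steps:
f = -2
(f + v*((5 + (0*4 + 2))*(-5)))*27 = (-2 + 8*((5 + (0*4 + 2))*(-5)))*27 = (-2 + 8*((5 + (0 + 2))*(-5)))*27 = (-2 + 8*((5 + 2)*(-5)))*27 = (-2 + 8*(7*(-5)))*27 = (-2 + 8*(-35))*27 = (-2 - 280)*27 = -282*27 = -7614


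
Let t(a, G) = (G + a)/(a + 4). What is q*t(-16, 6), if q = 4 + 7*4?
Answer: 80/3 ≈ 26.667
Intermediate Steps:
t(a, G) = (G + a)/(4 + a)
q = 32 (q = 4 + 28 = 32)
q*t(-16, 6) = 32*((6 - 16)/(4 - 16)) = 32*(-10/(-12)) = 32*(-1/12*(-10)) = 32*(5/6) = 80/3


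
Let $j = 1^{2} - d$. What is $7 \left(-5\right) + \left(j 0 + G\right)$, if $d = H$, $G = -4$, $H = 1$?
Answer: $-39$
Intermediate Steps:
$d = 1$
$j = 0$ ($j = 1^{2} - 1 = 1 - 1 = 0$)
$7 \left(-5\right) + \left(j 0 + G\right) = 7 \left(-5\right) + \left(0 \cdot 0 - 4\right) = -35 + \left(0 - 4\right) = -35 - 4 = -39$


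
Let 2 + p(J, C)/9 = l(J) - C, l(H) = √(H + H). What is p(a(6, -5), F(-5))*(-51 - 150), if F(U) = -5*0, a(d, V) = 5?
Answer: 3618 - 1809*√10 ≈ -2102.6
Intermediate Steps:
l(H) = √2*√H (l(H) = √(2*H) = √2*√H)
F(U) = 0
p(J, C) = -18 - 9*C + 9*√2*√J (p(J, C) = -18 + 9*(√2*√J - C) = -18 + 9*(-C + √2*√J) = -18 + (-9*C + 9*√2*√J) = -18 - 9*C + 9*√2*√J)
p(a(6, -5), F(-5))*(-51 - 150) = (-18 - 9*0 + 9*√2*√5)*(-51 - 150) = (-18 + 0 + 9*√10)*(-201) = (-18 + 9*√10)*(-201) = 3618 - 1809*√10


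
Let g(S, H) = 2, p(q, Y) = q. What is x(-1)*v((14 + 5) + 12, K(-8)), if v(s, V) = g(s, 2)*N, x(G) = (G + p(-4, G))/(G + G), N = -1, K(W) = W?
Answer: -5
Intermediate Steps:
x(G) = (-4 + G)/(2*G) (x(G) = (G - 4)/(G + G) = (-4 + G)/((2*G)) = (-4 + G)*(1/(2*G)) = (-4 + G)/(2*G))
v(s, V) = -2 (v(s, V) = 2*(-1) = -2)
x(-1)*v((14 + 5) + 12, K(-8)) = ((1/2)*(-4 - 1)/(-1))*(-2) = ((1/2)*(-1)*(-5))*(-2) = (5/2)*(-2) = -5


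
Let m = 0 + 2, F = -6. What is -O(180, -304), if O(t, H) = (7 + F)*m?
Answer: -2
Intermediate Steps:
m = 2
O(t, H) = 2 (O(t, H) = (7 - 6)*2 = 1*2 = 2)
-O(180, -304) = -1*2 = -2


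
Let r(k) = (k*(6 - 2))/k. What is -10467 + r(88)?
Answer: -10463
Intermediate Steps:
r(k) = 4 (r(k) = (k*4)/k = (4*k)/k = 4)
-10467 + r(88) = -10467 + 4 = -10463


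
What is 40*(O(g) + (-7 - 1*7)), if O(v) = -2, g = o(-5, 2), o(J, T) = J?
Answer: -640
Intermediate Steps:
g = -5
40*(O(g) + (-7 - 1*7)) = 40*(-2 + (-7 - 1*7)) = 40*(-2 + (-7 - 7)) = 40*(-2 - 14) = 40*(-16) = -640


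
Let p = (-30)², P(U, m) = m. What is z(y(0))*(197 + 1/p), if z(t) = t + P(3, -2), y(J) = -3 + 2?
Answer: -177301/300 ≈ -591.00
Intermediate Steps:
y(J) = -1
p = 900
z(t) = -2 + t (z(t) = t - 2 = -2 + t)
z(y(0))*(197 + 1/p) = (-2 - 1)*(197 + 1/900) = -3*(197 + 1/900) = -3*177301/900 = -177301/300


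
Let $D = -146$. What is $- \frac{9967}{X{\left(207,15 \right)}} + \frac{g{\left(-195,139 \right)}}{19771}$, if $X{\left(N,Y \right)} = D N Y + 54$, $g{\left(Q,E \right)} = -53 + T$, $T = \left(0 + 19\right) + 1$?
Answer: $\frac{182099449}{8961719796} \approx 0.02032$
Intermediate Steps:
$T = 20$ ($T = 19 + 1 = 20$)
$g{\left(Q,E \right)} = -33$ ($g{\left(Q,E \right)} = -53 + 20 = -33$)
$X{\left(N,Y \right)} = 54 - 146 N Y$ ($X{\left(N,Y \right)} = - 146 N Y + 54 = 54 - 146 N Y$)
$- \frac{9967}{X{\left(207,15 \right)}} + \frac{g{\left(-195,139 \right)}}{19771} = - \frac{9967}{54 - 30222 \cdot 15} - \frac{33}{19771} = - \frac{9967}{54 - 453330} - \frac{33}{19771} = - \frac{9967}{-453276} - \frac{33}{19771} = \left(-9967\right) \left(- \frac{1}{453276}\right) - \frac{33}{19771} = \frac{9967}{453276} - \frac{33}{19771} = \frac{182099449}{8961719796}$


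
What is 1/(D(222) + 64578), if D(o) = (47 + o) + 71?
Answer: 1/64918 ≈ 1.5404e-5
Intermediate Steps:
D(o) = 118 + o
1/(D(222) + 64578) = 1/((118 + 222) + 64578) = 1/(340 + 64578) = 1/64918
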